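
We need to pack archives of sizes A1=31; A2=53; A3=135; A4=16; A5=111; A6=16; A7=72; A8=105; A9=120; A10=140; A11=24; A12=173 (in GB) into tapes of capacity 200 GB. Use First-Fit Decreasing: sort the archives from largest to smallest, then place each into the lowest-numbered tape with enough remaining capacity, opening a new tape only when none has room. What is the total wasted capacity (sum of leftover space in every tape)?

Sorted descending: 173, 140, 135, 120, 111, 105, 72, 53, 31, 24, 16, 16.
tape 1: place 173 GB, 27 GB left
tape 2: place 140 GB, 60 GB left
tape 3: place 135 GB, 65 GB left
tape 4: place 120 GB, 80 GB left
tape 5: place 111 GB, 89 GB left
tape 6: place 105 GB, 95 GB left
tape 4: place 72 GB, 8 GB left
tape 2: place 53 GB, 7 GB left
tape 3: place 31 GB, 34 GB left
tape 1: place 24 GB, 3 GB left
tape 3: place 16 GB, 18 GB left
tape 3: place 16 GB, 2 GB left
6 tapes × 200 GB = 1200 GB; used 996 GB; unused 204 GB.

204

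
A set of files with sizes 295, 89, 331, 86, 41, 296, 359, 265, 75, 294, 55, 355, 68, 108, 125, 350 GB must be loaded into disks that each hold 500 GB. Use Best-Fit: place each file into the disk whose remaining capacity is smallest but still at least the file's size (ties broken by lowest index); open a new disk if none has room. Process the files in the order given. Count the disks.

8 disks

Put 295 GB in disk 1; 205 GB remain.
Put 89 GB in disk 1; 116 GB remain.
Put 331 GB in disk 2; 169 GB remain.
Put 86 GB in disk 1; 30 GB remain.
Put 41 GB in disk 2; 128 GB remain.
Put 296 GB in disk 3; 204 GB remain.
Put 359 GB in disk 4; 141 GB remain.
Put 265 GB in disk 5; 235 GB remain.
Put 75 GB in disk 2; 53 GB remain.
Put 294 GB in disk 6; 206 GB remain.
Put 55 GB in disk 4; 86 GB remain.
Put 355 GB in disk 7; 145 GB remain.
Put 68 GB in disk 4; 18 GB remain.
Put 108 GB in disk 7; 37 GB remain.
Put 125 GB in disk 3; 79 GB remain.
Put 350 GB in disk 8; 150 GB remain.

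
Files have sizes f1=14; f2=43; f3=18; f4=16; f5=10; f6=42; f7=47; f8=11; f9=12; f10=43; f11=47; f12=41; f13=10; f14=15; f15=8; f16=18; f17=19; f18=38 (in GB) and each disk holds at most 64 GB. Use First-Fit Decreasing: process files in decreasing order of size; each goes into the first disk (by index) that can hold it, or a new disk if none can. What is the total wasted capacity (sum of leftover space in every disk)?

60

Sorted descending: 47, 47, 43, 43, 42, 41, 38, 19, 18, 18, 16, 15, 14, 12, 11, 10, 10, 8.
47 GB → disk 1 (remaining 17 GB)
47 GB → disk 2 (remaining 17 GB)
43 GB → disk 3 (remaining 21 GB)
43 GB → disk 4 (remaining 21 GB)
42 GB → disk 5 (remaining 22 GB)
41 GB → disk 6 (remaining 23 GB)
38 GB → disk 7 (remaining 26 GB)
19 GB → disk 3 (remaining 2 GB)
18 GB → disk 4 (remaining 3 GB)
18 GB → disk 5 (remaining 4 GB)
16 GB → disk 1 (remaining 1 GB)
15 GB → disk 2 (remaining 2 GB)
14 GB → disk 6 (remaining 9 GB)
12 GB → disk 7 (remaining 14 GB)
11 GB → disk 7 (remaining 3 GB)
10 GB → disk 8 (remaining 54 GB)
10 GB → disk 8 (remaining 44 GB)
8 GB → disk 6 (remaining 1 GB)
8 disks × 64 GB = 512 GB; used 452 GB; unused 60 GB.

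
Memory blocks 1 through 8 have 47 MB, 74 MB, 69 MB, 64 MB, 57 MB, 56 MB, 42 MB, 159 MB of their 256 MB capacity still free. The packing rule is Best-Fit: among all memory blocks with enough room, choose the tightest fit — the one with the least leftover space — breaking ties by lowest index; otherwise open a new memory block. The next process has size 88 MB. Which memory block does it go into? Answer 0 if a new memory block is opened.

Memory blocks with room: memory block 8 (159 MB).
Tightest fit is memory block 8 with 159 MB free.

8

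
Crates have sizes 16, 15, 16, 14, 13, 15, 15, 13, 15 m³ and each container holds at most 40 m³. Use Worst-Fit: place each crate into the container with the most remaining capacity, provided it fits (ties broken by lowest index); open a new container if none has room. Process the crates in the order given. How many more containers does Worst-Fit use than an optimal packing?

1

Worst-Fit: [16,15] [16,14] [13,15] [15,13] [15] → 5 containers.
Total size 132 m³; any packing needs at least ⌈132/40⌉ = 4 containers.
An optimal packing achieves that bound: [16,16] [15,15] [15,15] [14,13,13] → 4 containers.
Excess: 5 − 4 = 1.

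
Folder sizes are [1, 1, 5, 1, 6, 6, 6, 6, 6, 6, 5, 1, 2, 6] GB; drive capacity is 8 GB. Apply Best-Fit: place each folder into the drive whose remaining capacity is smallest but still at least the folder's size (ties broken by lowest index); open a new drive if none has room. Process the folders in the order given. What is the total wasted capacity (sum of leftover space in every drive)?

14

1 GB → drive 1 (remaining 7 GB)
1 GB → drive 1 (remaining 6 GB)
5 GB → drive 1 (remaining 1 GB)
1 GB → drive 1 (remaining 0 GB)
6 GB → drive 2 (remaining 2 GB)
6 GB → drive 3 (remaining 2 GB)
6 GB → drive 4 (remaining 2 GB)
6 GB → drive 5 (remaining 2 GB)
6 GB → drive 6 (remaining 2 GB)
6 GB → drive 7 (remaining 2 GB)
5 GB → drive 8 (remaining 3 GB)
1 GB → drive 2 (remaining 1 GB)
2 GB → drive 3 (remaining 0 GB)
6 GB → drive 9 (remaining 2 GB)
9 drives × 8 GB = 72 GB; used 58 GB; unused 14 GB.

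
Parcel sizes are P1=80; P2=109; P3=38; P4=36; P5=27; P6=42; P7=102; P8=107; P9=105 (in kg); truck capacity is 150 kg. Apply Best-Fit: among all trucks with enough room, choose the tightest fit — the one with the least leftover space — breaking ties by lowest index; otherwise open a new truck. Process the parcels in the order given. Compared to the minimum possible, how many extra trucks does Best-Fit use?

0

Best-Fit: [80,36,27] [109,38] [42,102] [107] [105] → 5 trucks.
Total size 646 kg; any packing needs at least ⌈646/150⌉ = 5 trucks.
So 5 is already optimal.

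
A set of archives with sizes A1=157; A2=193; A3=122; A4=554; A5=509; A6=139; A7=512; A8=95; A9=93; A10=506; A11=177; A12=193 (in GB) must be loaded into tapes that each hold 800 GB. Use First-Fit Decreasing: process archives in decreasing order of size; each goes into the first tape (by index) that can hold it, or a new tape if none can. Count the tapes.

Sorted descending: 554, 512, 509, 506, 193, 193, 177, 157, 139, 122, 95, 93.
554 GB → tape 1 (remaining 246 GB)
512 GB → tape 2 (remaining 288 GB)
509 GB → tape 3 (remaining 291 GB)
506 GB → tape 4 (remaining 294 GB)
193 GB → tape 1 (remaining 53 GB)
193 GB → tape 2 (remaining 95 GB)
177 GB → tape 3 (remaining 114 GB)
157 GB → tape 4 (remaining 137 GB)
139 GB → tape 5 (remaining 661 GB)
122 GB → tape 4 (remaining 15 GB)
95 GB → tape 2 (remaining 0 GB)
93 GB → tape 3 (remaining 21 GB)
Final tapes: [554,193] [512,193,95] [509,177,93] [506,157,122] [139].

5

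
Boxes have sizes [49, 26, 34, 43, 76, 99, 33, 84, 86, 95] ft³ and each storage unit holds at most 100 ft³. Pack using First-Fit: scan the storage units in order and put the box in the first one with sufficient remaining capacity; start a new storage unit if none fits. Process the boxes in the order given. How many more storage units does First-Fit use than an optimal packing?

1

First-Fit: [49,26] [34,43] [76] [99] [33] [84] [86] [95] → 8 storage units.
Total size 625 ft³; any packing needs at least ⌈625/100⌉ = 7 storage units.
An optimal packing achieves that bound: [99] [95] [86] [84] [76] [49,43] [34,33,26] → 7 storage units.
Excess: 8 − 7 = 1.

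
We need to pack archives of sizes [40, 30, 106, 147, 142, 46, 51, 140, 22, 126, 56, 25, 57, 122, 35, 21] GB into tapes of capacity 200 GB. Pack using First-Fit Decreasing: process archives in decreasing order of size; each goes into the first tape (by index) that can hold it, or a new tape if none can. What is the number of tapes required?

Sorted descending: 147, 142, 140, 126, 122, 106, 57, 56, 51, 46, 40, 35, 30, 25, 22, 21.
147 GB → tape 1 (remaining 53 GB)
142 GB → tape 2 (remaining 58 GB)
140 GB → tape 3 (remaining 60 GB)
126 GB → tape 4 (remaining 74 GB)
122 GB → tape 5 (remaining 78 GB)
106 GB → tape 6 (remaining 94 GB)
57 GB → tape 2 (remaining 1 GB)
56 GB → tape 3 (remaining 4 GB)
51 GB → tape 1 (remaining 2 GB)
46 GB → tape 4 (remaining 28 GB)
40 GB → tape 5 (remaining 38 GB)
35 GB → tape 5 (remaining 3 GB)
30 GB → tape 6 (remaining 64 GB)
25 GB → tape 4 (remaining 3 GB)
22 GB → tape 6 (remaining 42 GB)
21 GB → tape 6 (remaining 21 GB)

6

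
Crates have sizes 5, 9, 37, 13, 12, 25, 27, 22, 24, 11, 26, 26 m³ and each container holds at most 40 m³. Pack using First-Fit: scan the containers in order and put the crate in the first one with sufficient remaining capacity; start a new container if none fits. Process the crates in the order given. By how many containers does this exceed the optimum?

First-Fit: [5,9,13,12] [37] [25,11] [27] [22] [24] [26] [26] → 8 containers.
7 crates exceed 20 m³ (half the capacity), and no two of those can share a container, so at least 7 containers are needed.
An optimal packing achieves that bound: [37] [27,13] [26,12] [26,11] [25,9,5] [24] [22] → 7 containers.
Excess: 8 − 7 = 1.

1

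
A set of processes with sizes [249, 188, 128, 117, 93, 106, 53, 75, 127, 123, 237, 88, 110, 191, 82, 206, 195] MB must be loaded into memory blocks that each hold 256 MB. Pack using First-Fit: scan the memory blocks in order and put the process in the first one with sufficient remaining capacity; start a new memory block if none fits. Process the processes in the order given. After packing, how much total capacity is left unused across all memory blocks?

448

249 MB → memory block 1 (remaining 7 MB)
188 MB → memory block 2 (remaining 68 MB)
128 MB → memory block 3 (remaining 128 MB)
117 MB → memory block 3 (remaining 11 MB)
93 MB → memory block 4 (remaining 163 MB)
106 MB → memory block 4 (remaining 57 MB)
53 MB → memory block 2 (remaining 15 MB)
75 MB → memory block 5 (remaining 181 MB)
127 MB → memory block 5 (remaining 54 MB)
123 MB → memory block 6 (remaining 133 MB)
237 MB → memory block 7 (remaining 19 MB)
88 MB → memory block 6 (remaining 45 MB)
110 MB → memory block 8 (remaining 146 MB)
191 MB → memory block 9 (remaining 65 MB)
82 MB → memory block 8 (remaining 64 MB)
206 MB → memory block 10 (remaining 50 MB)
195 MB → memory block 11 (remaining 61 MB)
11 memory blocks × 256 MB = 2816 MB; used 2368 MB; unused 448 MB.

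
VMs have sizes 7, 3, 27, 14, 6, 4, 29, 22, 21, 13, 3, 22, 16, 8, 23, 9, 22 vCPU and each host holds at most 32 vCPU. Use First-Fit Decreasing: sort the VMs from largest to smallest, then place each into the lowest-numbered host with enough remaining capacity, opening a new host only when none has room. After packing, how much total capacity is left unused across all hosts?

Sorted descending: 29, 27, 23, 22, 22, 22, 21, 16, 14, 13, 9, 8, 7, 6, 4, 3, 3.
host 1: place 29 vCPU, 3 vCPU left
host 2: place 27 vCPU, 5 vCPU left
host 3: place 23 vCPU, 9 vCPU left
host 4: place 22 vCPU, 10 vCPU left
host 5: place 22 vCPU, 10 vCPU left
host 6: place 22 vCPU, 10 vCPU left
host 7: place 21 vCPU, 11 vCPU left
host 8: place 16 vCPU, 16 vCPU left
host 8: place 14 vCPU, 2 vCPU left
host 9: place 13 vCPU, 19 vCPU left
host 3: place 9 vCPU, 0 vCPU left
host 4: place 8 vCPU, 2 vCPU left
host 5: place 7 vCPU, 3 vCPU left
host 6: place 6 vCPU, 4 vCPU left
host 2: place 4 vCPU, 1 vCPU left
host 1: place 3 vCPU, 0 vCPU left
host 5: place 3 vCPU, 0 vCPU left
9 hosts × 32 vCPU = 288 vCPU; used 249 vCPU; unused 39 vCPU.

39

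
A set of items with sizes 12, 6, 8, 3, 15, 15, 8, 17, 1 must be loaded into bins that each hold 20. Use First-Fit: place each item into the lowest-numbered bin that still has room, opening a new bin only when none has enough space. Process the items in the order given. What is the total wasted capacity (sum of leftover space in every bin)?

Put 12 in bin 1; 8 remain.
Put 6 in bin 1; 2 remain.
Put 8 in bin 2; 12 remain.
Put 3 in bin 2; 9 remain.
Put 15 in bin 3; 5 remain.
Put 15 in bin 4; 5 remain.
Put 8 in bin 2; 1 remain.
Put 17 in bin 5; 3 remain.
Put 1 in bin 1; 1 remain.
5 bins × 20 = 100; used 85; unused 15.

15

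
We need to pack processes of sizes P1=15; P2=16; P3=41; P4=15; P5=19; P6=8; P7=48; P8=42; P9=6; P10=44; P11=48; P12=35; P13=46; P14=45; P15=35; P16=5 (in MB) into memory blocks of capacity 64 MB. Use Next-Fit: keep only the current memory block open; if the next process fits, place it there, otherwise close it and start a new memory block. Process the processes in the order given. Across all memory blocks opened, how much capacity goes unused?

memory block 1: place P1 (15 MB), 49 MB left
memory block 1: place P2 (16 MB), 33 MB left
memory block 2: place P3 (41 MB), 23 MB left
memory block 2: place P4 (15 MB), 8 MB left
memory block 3: place P5 (19 MB), 45 MB left
memory block 3: place P6 (8 MB), 37 MB left
memory block 4: place P7 (48 MB), 16 MB left
memory block 5: place P8 (42 MB), 22 MB left
memory block 5: place P9 (6 MB), 16 MB left
memory block 6: place P10 (44 MB), 20 MB left
memory block 7: place P11 (48 MB), 16 MB left
memory block 8: place P12 (35 MB), 29 MB left
memory block 9: place P13 (46 MB), 18 MB left
memory block 10: place P14 (45 MB), 19 MB left
memory block 11: place P15 (35 MB), 29 MB left
memory block 11: place P16 (5 MB), 24 MB left
11 memory blocks × 64 MB = 704 MB; used 468 MB; unused 236 MB.

236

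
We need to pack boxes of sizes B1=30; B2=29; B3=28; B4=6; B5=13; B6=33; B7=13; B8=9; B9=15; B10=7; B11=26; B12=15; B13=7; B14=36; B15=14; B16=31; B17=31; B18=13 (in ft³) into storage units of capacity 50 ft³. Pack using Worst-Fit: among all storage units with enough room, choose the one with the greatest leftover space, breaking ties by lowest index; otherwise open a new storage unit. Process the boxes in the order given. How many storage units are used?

8

B1 (30 ft³) → storage unit 1 (remaining 20 ft³)
B2 (29 ft³) → storage unit 2 (remaining 21 ft³)
B3 (28 ft³) → storage unit 3 (remaining 22 ft³)
B4 (6 ft³) → storage unit 3 (remaining 16 ft³)
B5 (13 ft³) → storage unit 2 (remaining 8 ft³)
B6 (33 ft³) → storage unit 4 (remaining 17 ft³)
B7 (13 ft³) → storage unit 1 (remaining 7 ft³)
B8 (9 ft³) → storage unit 4 (remaining 8 ft³)
B9 (15 ft³) → storage unit 3 (remaining 1 ft³)
B10 (7 ft³) → storage unit 2 (remaining 1 ft³)
B11 (26 ft³) → storage unit 5 (remaining 24 ft³)
B12 (15 ft³) → storage unit 5 (remaining 9 ft³)
B13 (7 ft³) → storage unit 5 (remaining 2 ft³)
B14 (36 ft³) → storage unit 6 (remaining 14 ft³)
B15 (14 ft³) → storage unit 6 (remaining 0 ft³)
B16 (31 ft³) → storage unit 7 (remaining 19 ft³)
B17 (31 ft³) → storage unit 8 (remaining 19 ft³)
B18 (13 ft³) → storage unit 7 (remaining 6 ft³)
Final storage units: [30,13] [29,13,7] [28,6,15] [33,9] [26,15,7] [36,14] [31,13] [31].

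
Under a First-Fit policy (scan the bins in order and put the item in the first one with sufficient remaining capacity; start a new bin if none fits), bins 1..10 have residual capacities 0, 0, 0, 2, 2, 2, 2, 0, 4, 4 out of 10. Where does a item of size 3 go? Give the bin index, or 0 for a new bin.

Bins with room: bin 9 (4), bin 10 (4).
The first with room is bin 9.

9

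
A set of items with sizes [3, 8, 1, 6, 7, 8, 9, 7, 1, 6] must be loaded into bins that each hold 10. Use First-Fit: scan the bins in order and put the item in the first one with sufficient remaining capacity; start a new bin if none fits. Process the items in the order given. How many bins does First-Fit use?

bin 1: place 3, 7 left
bin 2: place 8, 2 left
bin 1: place 1, 6 left
bin 1: place 6, 0 left
bin 3: place 7, 3 left
bin 4: place 8, 2 left
bin 5: place 9, 1 left
bin 6: place 7, 3 left
bin 2: place 1, 1 left
bin 7: place 6, 4 left
Final bins: [3,1,6] [8,1] [7] [8] [9] [7] [6].

7 bins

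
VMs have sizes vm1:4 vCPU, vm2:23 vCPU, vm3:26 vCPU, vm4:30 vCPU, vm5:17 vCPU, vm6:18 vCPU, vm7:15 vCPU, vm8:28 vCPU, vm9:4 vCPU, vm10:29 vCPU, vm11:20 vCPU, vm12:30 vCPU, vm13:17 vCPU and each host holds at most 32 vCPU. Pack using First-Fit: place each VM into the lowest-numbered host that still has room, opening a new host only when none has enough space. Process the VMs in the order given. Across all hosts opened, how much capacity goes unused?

59

Put vm1 (4 vCPU) in host 1; 28 vCPU remain.
Put vm2 (23 vCPU) in host 1; 5 vCPU remain.
Put vm3 (26 vCPU) in host 2; 6 vCPU remain.
Put vm4 (30 vCPU) in host 3; 2 vCPU remain.
Put vm5 (17 vCPU) in host 4; 15 vCPU remain.
Put vm6 (18 vCPU) in host 5; 14 vCPU remain.
Put vm7 (15 vCPU) in host 4; 0 vCPU remain.
Put vm8 (28 vCPU) in host 6; 4 vCPU remain.
Put vm9 (4 vCPU) in host 1; 1 vCPU remain.
Put vm10 (29 vCPU) in host 7; 3 vCPU remain.
Put vm11 (20 vCPU) in host 8; 12 vCPU remain.
Put vm12 (30 vCPU) in host 9; 2 vCPU remain.
Put vm13 (17 vCPU) in host 10; 15 vCPU remain.
10 hosts × 32 vCPU = 320 vCPU; used 261 vCPU; unused 59 vCPU.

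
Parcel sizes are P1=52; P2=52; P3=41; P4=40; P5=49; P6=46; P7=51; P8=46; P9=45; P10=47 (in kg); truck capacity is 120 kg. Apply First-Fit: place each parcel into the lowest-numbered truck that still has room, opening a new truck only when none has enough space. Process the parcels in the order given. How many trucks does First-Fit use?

P1 (52 kg) → truck 1 (remaining 68 kg)
P2 (52 kg) → truck 1 (remaining 16 kg)
P3 (41 kg) → truck 2 (remaining 79 kg)
P4 (40 kg) → truck 2 (remaining 39 kg)
P5 (49 kg) → truck 3 (remaining 71 kg)
P6 (46 kg) → truck 3 (remaining 25 kg)
P7 (51 kg) → truck 4 (remaining 69 kg)
P8 (46 kg) → truck 4 (remaining 23 kg)
P9 (45 kg) → truck 5 (remaining 75 kg)
P10 (47 kg) → truck 5 (remaining 28 kg)
Final trucks: [52,52] [41,40] [49,46] [51,46] [45,47].

5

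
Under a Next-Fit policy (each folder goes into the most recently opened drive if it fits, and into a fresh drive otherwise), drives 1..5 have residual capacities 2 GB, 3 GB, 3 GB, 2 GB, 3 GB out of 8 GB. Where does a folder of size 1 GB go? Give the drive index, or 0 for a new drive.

5

Next-Fit only looks at drive 5, which has 3 GB free.
1 GB fits there.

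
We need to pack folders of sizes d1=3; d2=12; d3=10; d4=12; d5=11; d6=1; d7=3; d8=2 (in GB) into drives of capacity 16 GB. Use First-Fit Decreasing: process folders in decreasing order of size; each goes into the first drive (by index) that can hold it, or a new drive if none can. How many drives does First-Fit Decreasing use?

Sorted descending: 12, 12, 11, 10, 3, 3, 2, 1.
12 GB → drive 1 (remaining 4 GB)
12 GB → drive 2 (remaining 4 GB)
11 GB → drive 3 (remaining 5 GB)
10 GB → drive 4 (remaining 6 GB)
3 GB → drive 1 (remaining 1 GB)
3 GB → drive 2 (remaining 1 GB)
2 GB → drive 3 (remaining 3 GB)
1 GB → drive 1 (remaining 0 GB)

4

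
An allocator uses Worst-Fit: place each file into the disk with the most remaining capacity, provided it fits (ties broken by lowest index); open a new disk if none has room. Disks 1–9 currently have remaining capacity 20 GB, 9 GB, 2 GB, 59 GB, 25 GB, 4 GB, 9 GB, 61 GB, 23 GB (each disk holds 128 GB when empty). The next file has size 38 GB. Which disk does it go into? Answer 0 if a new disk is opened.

8

Disks with room: disk 4 (59 GB), disk 8 (61 GB).
Most room is disk 8 with 61 GB free.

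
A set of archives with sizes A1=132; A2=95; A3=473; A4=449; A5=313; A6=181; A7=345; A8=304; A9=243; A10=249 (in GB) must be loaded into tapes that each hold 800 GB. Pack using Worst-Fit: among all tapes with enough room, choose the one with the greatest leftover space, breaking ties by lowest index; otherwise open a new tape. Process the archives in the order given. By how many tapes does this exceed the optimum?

Worst-Fit: [132,95,473] [449,313] [181,345,249] [304,243] → 4 tapes.
Total size 2784 GB; any packing needs at least ⌈2784/800⌉ = 4 tapes.
So 4 is already optimal.

0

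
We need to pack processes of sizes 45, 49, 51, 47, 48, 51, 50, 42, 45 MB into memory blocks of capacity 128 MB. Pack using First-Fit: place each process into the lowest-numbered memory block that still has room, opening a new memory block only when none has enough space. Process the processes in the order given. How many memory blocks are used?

5

45 MB → memory block 1 (remaining 83 MB)
49 MB → memory block 1 (remaining 34 MB)
51 MB → memory block 2 (remaining 77 MB)
47 MB → memory block 2 (remaining 30 MB)
48 MB → memory block 3 (remaining 80 MB)
51 MB → memory block 3 (remaining 29 MB)
50 MB → memory block 4 (remaining 78 MB)
42 MB → memory block 4 (remaining 36 MB)
45 MB → memory block 5 (remaining 83 MB)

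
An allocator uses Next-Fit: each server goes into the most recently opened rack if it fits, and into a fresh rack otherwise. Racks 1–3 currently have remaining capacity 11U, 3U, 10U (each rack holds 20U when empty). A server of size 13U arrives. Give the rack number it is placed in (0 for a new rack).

0

Next-Fit only looks at rack 3, which has 10U free.
13U does not fit, so a new rack is opened.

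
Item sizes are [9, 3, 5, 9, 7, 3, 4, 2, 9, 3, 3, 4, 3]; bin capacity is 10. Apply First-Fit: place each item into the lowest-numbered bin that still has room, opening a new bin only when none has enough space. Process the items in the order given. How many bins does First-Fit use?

Put 9 in bin 1; 1 remain.
Put 3 in bin 2; 7 remain.
Put 5 in bin 2; 2 remain.
Put 9 in bin 3; 1 remain.
Put 7 in bin 4; 3 remain.
Put 3 in bin 4; 0 remain.
Put 4 in bin 5; 6 remain.
Put 2 in bin 2; 0 remain.
Put 9 in bin 6; 1 remain.
Put 3 in bin 5; 3 remain.
Put 3 in bin 5; 0 remain.
Put 4 in bin 7; 6 remain.
Put 3 in bin 7; 3 remain.

7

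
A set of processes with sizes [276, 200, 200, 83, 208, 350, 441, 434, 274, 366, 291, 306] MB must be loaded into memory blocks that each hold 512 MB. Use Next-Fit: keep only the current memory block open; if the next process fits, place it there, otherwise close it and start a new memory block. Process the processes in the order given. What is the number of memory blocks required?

276 MB → memory block 1 (remaining 236 MB)
200 MB → memory block 1 (remaining 36 MB)
200 MB → memory block 2 (remaining 312 MB)
83 MB → memory block 2 (remaining 229 MB)
208 MB → memory block 2 (remaining 21 MB)
350 MB → memory block 3 (remaining 162 MB)
441 MB → memory block 4 (remaining 71 MB)
434 MB → memory block 5 (remaining 78 MB)
274 MB → memory block 6 (remaining 238 MB)
366 MB → memory block 7 (remaining 146 MB)
291 MB → memory block 8 (remaining 221 MB)
306 MB → memory block 9 (remaining 206 MB)
Final memory blocks: [276,200] [200,83,208] [350] [441] [434] [274] [366] [291] [306].

9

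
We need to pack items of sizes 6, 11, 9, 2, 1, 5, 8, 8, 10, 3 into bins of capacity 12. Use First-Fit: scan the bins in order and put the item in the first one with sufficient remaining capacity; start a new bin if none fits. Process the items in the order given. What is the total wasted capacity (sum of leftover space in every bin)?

Put 6 in bin 1; 6 remain.
Put 11 in bin 2; 1 remain.
Put 9 in bin 3; 3 remain.
Put 2 in bin 1; 4 remain.
Put 1 in bin 1; 3 remain.
Put 5 in bin 4; 7 remain.
Put 8 in bin 5; 4 remain.
Put 8 in bin 6; 4 remain.
Put 10 in bin 7; 2 remain.
Put 3 in bin 1; 0 remain.
7 bins × 12 = 84; used 63; unused 21.

21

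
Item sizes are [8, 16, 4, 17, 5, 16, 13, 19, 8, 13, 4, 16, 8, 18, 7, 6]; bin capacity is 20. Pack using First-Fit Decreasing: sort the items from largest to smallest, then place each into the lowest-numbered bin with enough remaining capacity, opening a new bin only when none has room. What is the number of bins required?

Sorted descending: 19, 18, 17, 16, 16, 16, 13, 13, 8, 8, 8, 7, 6, 5, 4, 4.
19 → bin 1 (remaining 1)
18 → bin 2 (remaining 2)
17 → bin 3 (remaining 3)
16 → bin 4 (remaining 4)
16 → bin 5 (remaining 4)
16 → bin 6 (remaining 4)
13 → bin 7 (remaining 7)
13 → bin 8 (remaining 7)
8 → bin 9 (remaining 12)
8 → bin 9 (remaining 4)
8 → bin 10 (remaining 12)
7 → bin 7 (remaining 0)
6 → bin 8 (remaining 1)
5 → bin 10 (remaining 7)
4 → bin 4 (remaining 0)
4 → bin 5 (remaining 0)

10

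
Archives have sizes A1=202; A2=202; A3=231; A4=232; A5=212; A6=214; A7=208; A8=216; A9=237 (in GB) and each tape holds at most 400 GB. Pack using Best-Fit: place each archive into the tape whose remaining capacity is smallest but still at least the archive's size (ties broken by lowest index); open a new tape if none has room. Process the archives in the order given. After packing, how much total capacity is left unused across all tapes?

Put A1 (202 GB) in tape 1; 198 GB remain.
Put A2 (202 GB) in tape 2; 198 GB remain.
Put A3 (231 GB) in tape 3; 169 GB remain.
Put A4 (232 GB) in tape 4; 168 GB remain.
Put A5 (212 GB) in tape 5; 188 GB remain.
Put A6 (214 GB) in tape 6; 186 GB remain.
Put A7 (208 GB) in tape 7; 192 GB remain.
Put A8 (216 GB) in tape 8; 184 GB remain.
Put A9 (237 GB) in tape 9; 163 GB remain.
9 tapes × 400 GB = 3600 GB; used 1954 GB; unused 1646 GB.

1646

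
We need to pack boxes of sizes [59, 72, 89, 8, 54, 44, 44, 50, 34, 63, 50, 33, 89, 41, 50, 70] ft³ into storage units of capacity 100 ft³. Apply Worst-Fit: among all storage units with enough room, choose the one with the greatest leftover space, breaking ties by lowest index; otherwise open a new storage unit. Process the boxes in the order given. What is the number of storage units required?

Put 59 ft³ in storage unit 1; 41 ft³ remain.
Put 72 ft³ in storage unit 2; 28 ft³ remain.
Put 89 ft³ in storage unit 3; 11 ft³ remain.
Put 8 ft³ in storage unit 1; 33 ft³ remain.
Put 54 ft³ in storage unit 4; 46 ft³ remain.
Put 44 ft³ in storage unit 4; 2 ft³ remain.
Put 44 ft³ in storage unit 5; 56 ft³ remain.
Put 50 ft³ in storage unit 5; 6 ft³ remain.
Put 34 ft³ in storage unit 6; 66 ft³ remain.
Put 63 ft³ in storage unit 6; 3 ft³ remain.
Put 50 ft³ in storage unit 7; 50 ft³ remain.
Put 33 ft³ in storage unit 7; 17 ft³ remain.
Put 89 ft³ in storage unit 8; 11 ft³ remain.
Put 41 ft³ in storage unit 9; 59 ft³ remain.
Put 50 ft³ in storage unit 9; 9 ft³ remain.
Put 70 ft³ in storage unit 10; 30 ft³ remain.

10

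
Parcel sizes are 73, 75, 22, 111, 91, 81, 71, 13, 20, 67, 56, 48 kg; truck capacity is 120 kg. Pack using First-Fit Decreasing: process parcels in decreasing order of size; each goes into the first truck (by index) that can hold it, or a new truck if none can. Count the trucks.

Sorted descending: 111, 91, 81, 75, 73, 71, 67, 56, 48, 22, 20, 13.
111 kg → truck 1 (remaining 9 kg)
91 kg → truck 2 (remaining 29 kg)
81 kg → truck 3 (remaining 39 kg)
75 kg → truck 4 (remaining 45 kg)
73 kg → truck 5 (remaining 47 kg)
71 kg → truck 6 (remaining 49 kg)
67 kg → truck 7 (remaining 53 kg)
56 kg → truck 8 (remaining 64 kg)
48 kg → truck 6 (remaining 1 kg)
22 kg → truck 2 (remaining 7 kg)
20 kg → truck 3 (remaining 19 kg)
13 kg → truck 3 (remaining 6 kg)
Final trucks: [111] [91,22] [81,20,13] [75] [73] [71,48] [67] [56].

8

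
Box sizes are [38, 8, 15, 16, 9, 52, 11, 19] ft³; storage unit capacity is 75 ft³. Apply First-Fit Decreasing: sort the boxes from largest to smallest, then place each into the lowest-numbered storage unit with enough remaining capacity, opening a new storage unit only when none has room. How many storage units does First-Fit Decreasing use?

3

Sorted descending: 52, 38, 19, 16, 15, 11, 9, 8.
52 ft³ → storage unit 1 (remaining 23 ft³)
38 ft³ → storage unit 2 (remaining 37 ft³)
19 ft³ → storage unit 1 (remaining 4 ft³)
16 ft³ → storage unit 2 (remaining 21 ft³)
15 ft³ → storage unit 2 (remaining 6 ft³)
11 ft³ → storage unit 3 (remaining 64 ft³)
9 ft³ → storage unit 3 (remaining 55 ft³)
8 ft³ → storage unit 3 (remaining 47 ft³)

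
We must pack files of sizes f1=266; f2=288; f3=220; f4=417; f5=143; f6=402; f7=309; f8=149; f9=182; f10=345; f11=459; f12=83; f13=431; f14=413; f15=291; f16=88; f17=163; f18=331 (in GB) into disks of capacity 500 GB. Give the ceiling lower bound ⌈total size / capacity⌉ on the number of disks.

Total size = 266 + 288 + 220 + 417 + 143 + 402 + 309 + 149 + 182 + 345 + 459 + 83 + 431 + 413 + 291 + 88 + 163 + 331 = 4980 GB.
⌈4980 / 500⌉ = 10.

10 disks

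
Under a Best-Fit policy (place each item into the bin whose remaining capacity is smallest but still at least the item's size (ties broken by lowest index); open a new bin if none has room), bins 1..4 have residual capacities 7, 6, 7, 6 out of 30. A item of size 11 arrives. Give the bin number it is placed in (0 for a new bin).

0

No bin has ≥ 11 free, so a new bin is opened.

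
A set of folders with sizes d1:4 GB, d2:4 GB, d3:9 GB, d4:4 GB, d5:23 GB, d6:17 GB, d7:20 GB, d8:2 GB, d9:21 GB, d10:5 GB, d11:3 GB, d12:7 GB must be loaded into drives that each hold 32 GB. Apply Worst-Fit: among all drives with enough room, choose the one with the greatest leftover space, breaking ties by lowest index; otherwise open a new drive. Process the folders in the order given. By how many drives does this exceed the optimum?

Worst-Fit: [4,4,9,4,7] [23] [17,2,5] [20,3] [21] → 5 drives.
Total size 119 GB; any packing needs at least ⌈119/32⌉ = 4 drives.
An optimal packing achieves that bound: [23,9] [21,7,4] [20,5,4,3] [17,4,2] → 4 drives.
Excess: 5 − 4 = 1.

1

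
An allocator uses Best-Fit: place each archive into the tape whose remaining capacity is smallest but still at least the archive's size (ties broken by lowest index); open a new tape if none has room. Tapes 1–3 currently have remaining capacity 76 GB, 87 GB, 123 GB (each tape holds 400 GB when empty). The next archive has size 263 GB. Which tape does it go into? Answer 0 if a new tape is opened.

No tape has ≥ 263 GB free, so a new tape is opened.

0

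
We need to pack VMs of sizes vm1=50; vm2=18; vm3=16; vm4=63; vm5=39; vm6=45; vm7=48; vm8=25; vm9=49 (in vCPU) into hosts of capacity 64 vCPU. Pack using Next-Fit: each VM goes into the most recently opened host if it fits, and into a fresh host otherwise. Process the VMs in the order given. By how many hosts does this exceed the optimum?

2

Next-Fit: [50] [18,16] [63] [39] [45] [48] [25] [49] → 8 hosts.
Total size 353 vCPU; any packing needs at least ⌈353/64⌉ = 6 hosts.
An optimal packing achieves that bound: [63] [50] [49] [48,16] [45,18] [39,25] → 6 hosts.
Excess: 8 − 6 = 2.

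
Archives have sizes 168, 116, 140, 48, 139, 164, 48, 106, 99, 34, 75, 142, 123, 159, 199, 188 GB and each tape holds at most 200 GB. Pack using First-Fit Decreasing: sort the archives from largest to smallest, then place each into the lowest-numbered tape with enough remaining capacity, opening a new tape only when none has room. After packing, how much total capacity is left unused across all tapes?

452

Sorted descending: 199, 188, 168, 164, 159, 142, 140, 139, 123, 116, 106, 99, 75, 48, 48, 34.
Put 199 GB in tape 1; 1 GB remain.
Put 188 GB in tape 2; 12 GB remain.
Put 168 GB in tape 3; 32 GB remain.
Put 164 GB in tape 4; 36 GB remain.
Put 159 GB in tape 5; 41 GB remain.
Put 142 GB in tape 6; 58 GB remain.
Put 140 GB in tape 7; 60 GB remain.
Put 139 GB in tape 8; 61 GB remain.
Put 123 GB in tape 9; 77 GB remain.
Put 116 GB in tape 10; 84 GB remain.
Put 106 GB in tape 11; 94 GB remain.
Put 99 GB in tape 12; 101 GB remain.
Put 75 GB in tape 9; 2 GB remain.
Put 48 GB in tape 6; 10 GB remain.
Put 48 GB in tape 7; 12 GB remain.
Put 34 GB in tape 4; 2 GB remain.
12 tapes × 200 GB = 2400 GB; used 1948 GB; unused 452 GB.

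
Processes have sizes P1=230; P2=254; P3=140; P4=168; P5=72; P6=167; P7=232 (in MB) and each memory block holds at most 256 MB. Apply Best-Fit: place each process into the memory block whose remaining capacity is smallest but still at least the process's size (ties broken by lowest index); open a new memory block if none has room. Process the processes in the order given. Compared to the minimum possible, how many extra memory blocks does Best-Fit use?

0

Best-Fit: [230] [254] [140] [168,72] [167] [232] → 6 memory blocks.
6 processes exceed 128 MB (half the capacity), and no two of those can share a memory block, so at least 6 memory blocks are needed.
So 6 is already optimal.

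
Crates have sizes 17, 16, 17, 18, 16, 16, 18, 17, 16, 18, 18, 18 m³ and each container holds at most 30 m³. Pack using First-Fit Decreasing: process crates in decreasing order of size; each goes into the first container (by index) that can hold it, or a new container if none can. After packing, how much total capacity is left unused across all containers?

Sorted descending: 18, 18, 18, 18, 18, 17, 17, 17, 16, 16, 16, 16.
container 1: place 18 m³, 12 m³ left
container 2: place 18 m³, 12 m³ left
container 3: place 18 m³, 12 m³ left
container 4: place 18 m³, 12 m³ left
container 5: place 18 m³, 12 m³ left
container 6: place 17 m³, 13 m³ left
container 7: place 17 m³, 13 m³ left
container 8: place 17 m³, 13 m³ left
container 9: place 16 m³, 14 m³ left
container 10: place 16 m³, 14 m³ left
container 11: place 16 m³, 14 m³ left
container 12: place 16 m³, 14 m³ left
12 containers × 30 m³ = 360 m³; used 205 m³; unused 155 m³.

155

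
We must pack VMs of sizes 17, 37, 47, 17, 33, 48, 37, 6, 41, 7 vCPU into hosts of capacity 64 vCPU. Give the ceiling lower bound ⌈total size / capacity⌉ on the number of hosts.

5

Total size = 17 + 37 + 47 + 17 + 33 + 48 + 37 + 6 + 41 + 7 = 290 vCPU.
⌈290 / 64⌉ = 5.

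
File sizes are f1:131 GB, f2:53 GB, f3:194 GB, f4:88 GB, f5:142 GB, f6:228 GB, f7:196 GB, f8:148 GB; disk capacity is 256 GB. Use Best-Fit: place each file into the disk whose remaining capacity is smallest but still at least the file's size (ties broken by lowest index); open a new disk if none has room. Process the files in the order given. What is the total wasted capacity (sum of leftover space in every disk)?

356

f1 (131 GB) → disk 1 (remaining 125 GB)
f2 (53 GB) → disk 1 (remaining 72 GB)
f3 (194 GB) → disk 2 (remaining 62 GB)
f4 (88 GB) → disk 3 (remaining 168 GB)
f5 (142 GB) → disk 3 (remaining 26 GB)
f6 (228 GB) → disk 4 (remaining 28 GB)
f7 (196 GB) → disk 5 (remaining 60 GB)
f8 (148 GB) → disk 6 (remaining 108 GB)
6 disks × 256 GB = 1536 GB; used 1180 GB; unused 356 GB.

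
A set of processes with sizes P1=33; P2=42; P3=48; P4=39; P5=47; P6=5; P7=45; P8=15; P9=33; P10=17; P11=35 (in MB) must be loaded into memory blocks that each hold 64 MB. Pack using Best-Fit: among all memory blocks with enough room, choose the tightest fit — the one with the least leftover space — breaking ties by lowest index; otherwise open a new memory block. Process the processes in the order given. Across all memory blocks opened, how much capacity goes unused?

153

Put P1 (33 MB) in memory block 1; 31 MB remain.
Put P2 (42 MB) in memory block 2; 22 MB remain.
Put P3 (48 MB) in memory block 3; 16 MB remain.
Put P4 (39 MB) in memory block 4; 25 MB remain.
Put P5 (47 MB) in memory block 5; 17 MB remain.
Put P6 (5 MB) in memory block 3; 11 MB remain.
Put P7 (45 MB) in memory block 6; 19 MB remain.
Put P8 (15 MB) in memory block 5; 2 MB remain.
Put P9 (33 MB) in memory block 7; 31 MB remain.
Put P10 (17 MB) in memory block 6; 2 MB remain.
Put P11 (35 MB) in memory block 8; 29 MB remain.
8 memory blocks × 64 MB = 512 MB; used 359 MB; unused 153 MB.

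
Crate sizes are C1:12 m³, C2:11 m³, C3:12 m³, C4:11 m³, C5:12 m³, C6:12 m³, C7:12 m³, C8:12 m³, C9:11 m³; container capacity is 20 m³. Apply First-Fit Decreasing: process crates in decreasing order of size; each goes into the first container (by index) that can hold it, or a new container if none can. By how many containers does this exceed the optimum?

First-Fit Decreasing: [12] [12] [12] [12] [12] [12] [11] [11] [11] → 9 containers.
9 crates exceed 10 m³ (half the capacity), and no two of those can share a container, so at least 9 containers are needed.
So 9 is already optimal.

0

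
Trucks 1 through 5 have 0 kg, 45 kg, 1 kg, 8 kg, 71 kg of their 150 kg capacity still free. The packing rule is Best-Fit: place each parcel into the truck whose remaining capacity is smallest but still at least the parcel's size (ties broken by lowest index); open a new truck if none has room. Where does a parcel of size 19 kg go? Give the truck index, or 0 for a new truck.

2

Trucks with room: truck 2 (45 kg), truck 5 (71 kg).
Tightest fit is truck 2 with 45 kg free.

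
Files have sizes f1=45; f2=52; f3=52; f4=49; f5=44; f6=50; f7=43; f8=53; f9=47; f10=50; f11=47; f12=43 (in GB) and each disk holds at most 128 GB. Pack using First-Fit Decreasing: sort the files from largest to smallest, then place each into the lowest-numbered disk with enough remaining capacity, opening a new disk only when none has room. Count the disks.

Sorted descending: 53, 52, 52, 50, 50, 49, 47, 47, 45, 44, 43, 43.
Put 53 GB in disk 1; 75 GB remain.
Put 52 GB in disk 1; 23 GB remain.
Put 52 GB in disk 2; 76 GB remain.
Put 50 GB in disk 2; 26 GB remain.
Put 50 GB in disk 3; 78 GB remain.
Put 49 GB in disk 3; 29 GB remain.
Put 47 GB in disk 4; 81 GB remain.
Put 47 GB in disk 4; 34 GB remain.
Put 45 GB in disk 5; 83 GB remain.
Put 44 GB in disk 5; 39 GB remain.
Put 43 GB in disk 6; 85 GB remain.
Put 43 GB in disk 6; 42 GB remain.
Final disks: [53,52] [52,50] [50,49] [47,47] [45,44] [43,43].

6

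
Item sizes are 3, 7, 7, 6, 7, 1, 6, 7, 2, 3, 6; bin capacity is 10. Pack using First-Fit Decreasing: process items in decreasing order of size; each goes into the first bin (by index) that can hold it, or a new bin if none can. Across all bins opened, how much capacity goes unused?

15

Sorted descending: 7, 7, 7, 7, 6, 6, 6, 3, 3, 2, 1.
Put 7 in bin 1; 3 remain.
Put 7 in bin 2; 3 remain.
Put 7 in bin 3; 3 remain.
Put 7 in bin 4; 3 remain.
Put 6 in bin 5; 4 remain.
Put 6 in bin 6; 4 remain.
Put 6 in bin 7; 4 remain.
Put 3 in bin 1; 0 remain.
Put 3 in bin 2; 0 remain.
Put 2 in bin 3; 1 remain.
Put 1 in bin 3; 0 remain.
7 bins × 10 = 70; used 55; unused 15.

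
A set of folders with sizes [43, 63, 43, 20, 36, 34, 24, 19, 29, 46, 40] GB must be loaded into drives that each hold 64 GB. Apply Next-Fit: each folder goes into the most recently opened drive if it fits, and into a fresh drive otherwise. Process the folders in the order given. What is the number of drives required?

drive 1: place 43 GB, 21 GB left
drive 2: place 63 GB, 1 GB left
drive 3: place 43 GB, 21 GB left
drive 3: place 20 GB, 1 GB left
drive 4: place 36 GB, 28 GB left
drive 5: place 34 GB, 30 GB left
drive 5: place 24 GB, 6 GB left
drive 6: place 19 GB, 45 GB left
drive 6: place 29 GB, 16 GB left
drive 7: place 46 GB, 18 GB left
drive 8: place 40 GB, 24 GB left
Final drives: [43] [63] [43,20] [36] [34,24] [19,29] [46] [40].

8 drives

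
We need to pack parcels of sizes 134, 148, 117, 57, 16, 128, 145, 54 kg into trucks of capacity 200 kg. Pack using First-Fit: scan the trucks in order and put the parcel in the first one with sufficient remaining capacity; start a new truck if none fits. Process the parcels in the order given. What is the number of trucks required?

5 trucks

134 kg → truck 1 (remaining 66 kg)
148 kg → truck 2 (remaining 52 kg)
117 kg → truck 3 (remaining 83 kg)
57 kg → truck 1 (remaining 9 kg)
16 kg → truck 2 (remaining 36 kg)
128 kg → truck 4 (remaining 72 kg)
145 kg → truck 5 (remaining 55 kg)
54 kg → truck 3 (remaining 29 kg)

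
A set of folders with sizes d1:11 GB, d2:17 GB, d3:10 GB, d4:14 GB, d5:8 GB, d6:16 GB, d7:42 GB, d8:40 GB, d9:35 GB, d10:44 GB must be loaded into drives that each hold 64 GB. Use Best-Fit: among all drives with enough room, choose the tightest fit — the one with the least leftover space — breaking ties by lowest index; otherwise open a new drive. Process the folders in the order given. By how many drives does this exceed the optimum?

Best-Fit: [11,17,10,14,8] [16,42] [40] [35] [44] → 5 drives.
Total size 237 GB; any packing needs at least ⌈237/64⌉ = 4 drives.
An optimal packing achieves that bound: [44,17] [42,16] [40,14,10] [35,11,8] → 4 drives.
Excess: 5 − 4 = 1.

1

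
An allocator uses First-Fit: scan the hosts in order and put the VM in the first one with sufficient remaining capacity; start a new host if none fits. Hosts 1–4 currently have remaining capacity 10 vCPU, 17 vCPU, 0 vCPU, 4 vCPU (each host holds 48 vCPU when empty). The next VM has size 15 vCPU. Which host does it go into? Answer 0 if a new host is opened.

2

Hosts with room: host 2 (17 vCPU).
The first with room is host 2.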